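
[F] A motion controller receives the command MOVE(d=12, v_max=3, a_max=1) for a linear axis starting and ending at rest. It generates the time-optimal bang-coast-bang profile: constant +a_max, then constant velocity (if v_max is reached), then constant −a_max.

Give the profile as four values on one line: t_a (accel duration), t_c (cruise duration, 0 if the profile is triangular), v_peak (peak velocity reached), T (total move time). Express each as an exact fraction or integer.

t_a=3 t_c=1 v_peak=3 T=7

(v_max)²/a_max = 3²/1 = 9
12 ≥ 9 ⇒ cruise phase
t_a = 3/1 = 3; v_peak = 3
d_cruise = 12 − 9 = 3; t_c = 3/3 = 1
T = 2·3 + 1 = 7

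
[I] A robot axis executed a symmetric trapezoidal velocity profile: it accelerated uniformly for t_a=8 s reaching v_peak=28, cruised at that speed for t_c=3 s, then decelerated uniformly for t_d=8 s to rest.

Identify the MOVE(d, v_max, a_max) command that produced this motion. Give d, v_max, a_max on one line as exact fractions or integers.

d=308 v_max=28 a_max=7/2

a_max = 28/8 = 7/2
d_a = ½·28·8 = 112; d_c = 28·3 = 84
d = 2·112 + 84 = 308
t_c = 3 > 0 ⇒ limit active, v_max = 28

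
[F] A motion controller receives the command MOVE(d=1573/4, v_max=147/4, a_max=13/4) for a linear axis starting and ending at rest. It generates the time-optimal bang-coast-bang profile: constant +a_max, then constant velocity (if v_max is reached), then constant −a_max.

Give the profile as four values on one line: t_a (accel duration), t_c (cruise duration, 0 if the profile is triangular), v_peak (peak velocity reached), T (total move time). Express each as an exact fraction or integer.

vₘ²/aₘ = (147/4)²/(13/4) = 21609/52
1573/4 < 21609/52 → triangular
v_peak = √(1573/4·13/4) = √(20449/16) = 143/4
t_a = (143/4)/(13/4) = 11; t_c = 0
T = 2·11 = 22

t_a=11 t_c=0 v_peak=143/4 T=22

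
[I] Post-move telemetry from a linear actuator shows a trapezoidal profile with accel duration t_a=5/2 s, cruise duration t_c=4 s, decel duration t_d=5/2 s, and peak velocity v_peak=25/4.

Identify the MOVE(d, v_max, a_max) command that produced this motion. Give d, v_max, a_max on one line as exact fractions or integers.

a_max = (25/4)/(5/2) = 5/2
d_a = ½·25/4·5/2 = 125/16; d_c = 25/4·4 = 25
d = 2·125/16 + 25 = 325/8
t_c = 4 > 0 ⇒ limit active, v_max = 25/4

d=325/8 v_max=25/4 a_max=5/2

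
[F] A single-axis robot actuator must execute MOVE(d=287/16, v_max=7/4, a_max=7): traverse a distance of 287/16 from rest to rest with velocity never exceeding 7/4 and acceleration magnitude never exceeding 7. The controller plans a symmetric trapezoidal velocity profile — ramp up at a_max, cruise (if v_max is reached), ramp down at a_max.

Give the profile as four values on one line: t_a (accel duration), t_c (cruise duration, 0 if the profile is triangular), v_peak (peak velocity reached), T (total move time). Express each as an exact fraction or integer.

t_a=1/4 t_c=10 v_peak=7/4 T=21/2

vₘ²/aₘ = (7/4)²/7 = 7/16
287/16 ≥ 7/16 ⇒ cruise phase
t_a = (7/4)/7 = 1/4; v_peak = 7/4
d_cruise = 287/16 − 7/16 = 35/2; t_c = (35/2)/(7/4) = 10
T = 2·1/4 + 10 = 21/2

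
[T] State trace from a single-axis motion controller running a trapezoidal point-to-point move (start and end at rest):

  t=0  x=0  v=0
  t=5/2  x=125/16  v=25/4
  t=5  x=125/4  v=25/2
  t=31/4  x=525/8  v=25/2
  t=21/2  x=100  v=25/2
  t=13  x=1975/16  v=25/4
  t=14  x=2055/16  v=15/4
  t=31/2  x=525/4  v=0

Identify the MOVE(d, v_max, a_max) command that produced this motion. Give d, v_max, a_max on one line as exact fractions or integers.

d=525/4 v_max=25/2 a_max=5/2

final state: t=31/2, x=525/4, v=0 → d = 525/4
a_max = (25/4−0)/(5/2−0) = 5/2
max v = 25/2 over t∈[5,21/2] → v_max = 25/2
check: 25/2·(5+11/2) = 525/4 ✓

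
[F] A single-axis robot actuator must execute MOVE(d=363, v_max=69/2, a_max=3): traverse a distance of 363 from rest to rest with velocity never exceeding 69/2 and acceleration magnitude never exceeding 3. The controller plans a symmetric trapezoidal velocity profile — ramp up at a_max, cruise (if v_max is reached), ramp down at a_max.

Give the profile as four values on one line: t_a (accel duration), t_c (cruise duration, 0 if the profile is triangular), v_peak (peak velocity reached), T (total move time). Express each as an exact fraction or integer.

t_a=11 t_c=0 v_peak=33 T=22

v_max²/a_max = (69/2)²/3 = 1587/4
363 < 1587/4 → triangular
v_peak = √(363·3) = √1089 = 33
t_a = 33/3 = 11; t_c = 0
T = 2·11 = 22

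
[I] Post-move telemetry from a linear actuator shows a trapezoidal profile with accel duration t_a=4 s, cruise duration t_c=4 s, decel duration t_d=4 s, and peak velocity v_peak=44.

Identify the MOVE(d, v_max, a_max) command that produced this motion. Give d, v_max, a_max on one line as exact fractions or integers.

d=352 v_max=44 a_max=11

a_max = 44/4 = 11
d_a = ½·44·4 = 88; d_c = 44·4 = 176
d = 2·88 + 176 = 352
t_c = 4 > 0 → v_max = v_peak = 44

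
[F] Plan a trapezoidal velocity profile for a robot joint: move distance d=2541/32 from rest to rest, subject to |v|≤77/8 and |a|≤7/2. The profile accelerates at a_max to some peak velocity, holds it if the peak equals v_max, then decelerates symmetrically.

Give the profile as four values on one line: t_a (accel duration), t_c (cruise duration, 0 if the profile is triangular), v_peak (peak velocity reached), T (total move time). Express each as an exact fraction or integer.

t_a=11/4 t_c=11/2 v_peak=77/8 T=11

(v_max)²/a_max = (77/8)²/(7/2) = 847/32
2541/32 ≥ 847/32 → trapezoidal
t_a = (77/8)/(7/2) = 11/4; v_peak = 77/8
d_cruise = 2541/32 − 847/32 = 847/16; t_c = (847/16)/(77/8) = 11/2
T = 2·11/4 + 11/2 = 11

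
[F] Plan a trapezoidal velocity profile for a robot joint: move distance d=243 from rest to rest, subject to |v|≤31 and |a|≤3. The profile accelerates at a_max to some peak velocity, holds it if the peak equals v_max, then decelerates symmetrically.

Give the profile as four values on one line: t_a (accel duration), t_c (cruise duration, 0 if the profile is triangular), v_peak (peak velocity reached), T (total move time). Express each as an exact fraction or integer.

t_a=9 t_c=0 v_peak=27 T=18

v_max²/a_max = 31²/3 = 961/3
243 < 961/3 ⇒ no cruise
v_peak = √(243·3) = √729 = 27
t_a = 27/3 = 9; t_c = 0
T = 2·9 = 18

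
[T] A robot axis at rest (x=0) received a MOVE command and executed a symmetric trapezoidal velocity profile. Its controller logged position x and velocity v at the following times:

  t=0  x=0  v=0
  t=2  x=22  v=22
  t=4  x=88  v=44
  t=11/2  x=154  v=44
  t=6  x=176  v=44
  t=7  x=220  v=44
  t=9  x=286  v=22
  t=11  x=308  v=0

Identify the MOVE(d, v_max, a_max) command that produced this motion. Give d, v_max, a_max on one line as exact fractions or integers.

final state: t=11, x=308, v=0 → d = 308
a_max = (22−0)/(2−0) = 11
max v = 44 over t∈[4,7] → v_max = 44
check: 44·(4+3) = 308 ✓

d=308 v_max=44 a_max=11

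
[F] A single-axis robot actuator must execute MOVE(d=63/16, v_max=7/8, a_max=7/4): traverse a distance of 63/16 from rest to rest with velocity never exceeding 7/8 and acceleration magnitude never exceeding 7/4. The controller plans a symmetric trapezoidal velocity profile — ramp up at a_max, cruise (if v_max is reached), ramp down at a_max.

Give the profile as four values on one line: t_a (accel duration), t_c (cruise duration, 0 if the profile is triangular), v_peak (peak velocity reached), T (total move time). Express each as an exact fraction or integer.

t_a=1/2 t_c=4 v_peak=7/8 T=5

vₘ²/aₘ = (7/8)²/(7/4) = 7/16
63/16 ≥ 7/16 ⇒ cruise phase
t_a = (7/8)/(7/4) = 1/2; v_peak = 7/8
d_cruise = 63/16 − 7/16 = 7/2; t_c = (7/2)/(7/8) = 4
T = 2·1/2 + 4 = 5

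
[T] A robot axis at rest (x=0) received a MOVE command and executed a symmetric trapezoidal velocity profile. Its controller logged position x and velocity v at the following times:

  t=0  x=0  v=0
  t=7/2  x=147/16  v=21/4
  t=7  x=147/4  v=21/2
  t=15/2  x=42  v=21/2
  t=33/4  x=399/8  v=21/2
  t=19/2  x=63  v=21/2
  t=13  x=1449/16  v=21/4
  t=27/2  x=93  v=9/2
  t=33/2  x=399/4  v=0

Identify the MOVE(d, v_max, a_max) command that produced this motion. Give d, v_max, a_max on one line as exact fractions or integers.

d=399/4 v_max=21/2 a_max=3/2

final state: t=33/2, x=399/4, v=0 → d = 399/4
a_max = (21/4−0)/(7/2−0) = 3/2
max v = 21/2 over t∈[7,19/2] → v_max = 21/2
check: 21/2·(7+5/2) = 399/4 ✓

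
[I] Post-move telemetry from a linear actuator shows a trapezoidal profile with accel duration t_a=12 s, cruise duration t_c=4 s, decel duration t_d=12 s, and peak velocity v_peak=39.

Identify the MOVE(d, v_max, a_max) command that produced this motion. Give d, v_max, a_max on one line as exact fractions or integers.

a_max = 39/12 = 13/4
d_a = ½·39·12 = 234; d_c = 39·4 = 156
d = 2·234 + 156 = 624
t_c = 4 > 0 → v_max = v_peak = 39

d=624 v_max=39 a_max=13/4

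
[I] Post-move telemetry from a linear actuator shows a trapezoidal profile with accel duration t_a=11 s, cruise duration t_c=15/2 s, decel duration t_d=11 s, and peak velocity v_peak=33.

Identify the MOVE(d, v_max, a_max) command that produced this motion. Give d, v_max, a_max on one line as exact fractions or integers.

a_max = 33/11 = 3
d_a = ½·33·11 = 363/2; d_c = 33·15/2 = 495/2
d = 2·363/2 + 495/2 = 1221/2
t_c = 15/2 > 0 → v_max = v_peak = 33

d=1221/2 v_max=33 a_max=3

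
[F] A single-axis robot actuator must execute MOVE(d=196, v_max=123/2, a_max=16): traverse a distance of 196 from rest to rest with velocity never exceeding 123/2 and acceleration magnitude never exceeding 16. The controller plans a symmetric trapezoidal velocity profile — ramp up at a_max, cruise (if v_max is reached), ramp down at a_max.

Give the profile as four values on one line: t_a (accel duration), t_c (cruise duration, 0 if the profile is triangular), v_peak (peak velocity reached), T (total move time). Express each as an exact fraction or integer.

t_a=7/2 t_c=0 v_peak=56 T=7

v_max²/a_max = (123/2)²/16 = 15129/64
196 < 15129/64 so t_c = 0
v_peak = √(196·16) = √3136 = 56
t_a = 56/16 = 7/2; t_c = 0
T = 2·7/2 = 7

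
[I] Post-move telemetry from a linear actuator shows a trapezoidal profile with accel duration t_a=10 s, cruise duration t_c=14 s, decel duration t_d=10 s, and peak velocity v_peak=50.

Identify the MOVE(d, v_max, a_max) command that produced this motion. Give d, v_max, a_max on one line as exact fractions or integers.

d=1200 v_max=50 a_max=5

a_max = 50/10 = 5
d_a = ½·50·10 = 250; d_c = 50·14 = 700
d = 2·250 + 700 = 1200
t_c = 14 > 0 so v_max = 50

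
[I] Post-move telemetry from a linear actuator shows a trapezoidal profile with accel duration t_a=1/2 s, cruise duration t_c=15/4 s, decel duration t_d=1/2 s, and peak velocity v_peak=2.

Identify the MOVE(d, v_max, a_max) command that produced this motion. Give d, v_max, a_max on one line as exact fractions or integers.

d=17/2 v_max=2 a_max=4

a_max = 2/(1/2) = 4
d_a = ½·2·1/2 = 1/2; d_c = 2·15/4 = 15/2
d = 2·1/2 + 15/2 = 17/2
t_c = 15/4 > 0 so v_max = 2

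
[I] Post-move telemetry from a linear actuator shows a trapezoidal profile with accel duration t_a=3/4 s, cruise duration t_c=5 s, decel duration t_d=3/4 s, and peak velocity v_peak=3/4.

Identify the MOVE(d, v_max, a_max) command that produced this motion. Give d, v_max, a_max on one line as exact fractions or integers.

a_max = (3/4)/(3/4) = 1
d_a = ½·3/4·3/4 = 9/32; d_c = 3/4·5 = 15/4
d = 2·9/32 + 15/4 = 69/16
t_c = 5 > 0 → v_max = v_peak = 3/4

d=69/16 v_max=3/4 a_max=1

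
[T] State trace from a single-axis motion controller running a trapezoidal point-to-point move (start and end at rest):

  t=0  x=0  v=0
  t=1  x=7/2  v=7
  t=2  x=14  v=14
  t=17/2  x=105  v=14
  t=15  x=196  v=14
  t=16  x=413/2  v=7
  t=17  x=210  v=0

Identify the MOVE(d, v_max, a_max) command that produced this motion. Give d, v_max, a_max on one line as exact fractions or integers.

final state: t=17, x=210, v=0 → d = 210
a_max = (7−0)/(1−0) = 7
max v = 14 over t∈[2,15] → v_max = 14
check: 14·(2+13) = 210 ✓

d=210 v_max=14 a_max=7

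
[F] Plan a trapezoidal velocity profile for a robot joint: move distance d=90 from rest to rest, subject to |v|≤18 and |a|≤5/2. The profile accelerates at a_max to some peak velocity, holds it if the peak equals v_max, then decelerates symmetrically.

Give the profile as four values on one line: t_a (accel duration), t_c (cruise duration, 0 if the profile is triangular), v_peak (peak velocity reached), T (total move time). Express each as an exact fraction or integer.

(v_max)²/a_max = 18²/(5/2) = 648/5
90 < 648/5 so t_c = 0
v_peak = √(90·5/2) = √225 = 15
t_a = 15/(5/2) = 6; t_c = 0
T = 2·6 = 12

t_a=6 t_c=0 v_peak=15 T=12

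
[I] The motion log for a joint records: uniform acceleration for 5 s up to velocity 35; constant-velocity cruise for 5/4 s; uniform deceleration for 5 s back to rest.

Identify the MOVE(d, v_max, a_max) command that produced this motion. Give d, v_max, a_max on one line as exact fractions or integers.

d=875/4 v_max=35 a_max=7

a_max = 35/5 = 7
d_a = ½·35·5 = 175/2; d_c = 35·5/4 = 175/4
d = 2·175/2 + 175/4 = 875/4
t_c = 5/4 > 0 so v_max = 35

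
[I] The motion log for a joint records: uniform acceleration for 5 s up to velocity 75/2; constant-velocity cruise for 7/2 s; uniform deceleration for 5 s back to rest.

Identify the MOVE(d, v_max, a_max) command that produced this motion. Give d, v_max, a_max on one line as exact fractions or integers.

a_max = (75/2)/5 = 15/2
d_a = ½·75/2·5 = 375/4; d_c = 75/2·7/2 = 525/4
d = 2·375/4 + 525/4 = 1275/4
t_c = 7/2 > 0 ⇒ limit active, v_max = 75/2

d=1275/4 v_max=75/2 a_max=15/2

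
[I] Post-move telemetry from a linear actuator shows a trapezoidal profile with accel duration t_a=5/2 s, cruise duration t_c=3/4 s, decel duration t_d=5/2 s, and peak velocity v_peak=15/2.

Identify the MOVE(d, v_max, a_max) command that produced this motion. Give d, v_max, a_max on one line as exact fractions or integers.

a_max = (15/2)/(5/2) = 3
d_a = ½·15/2·5/2 = 75/8; d_c = 15/2·3/4 = 45/8
d = 2·75/8 + 45/8 = 195/8
t_c = 3/4 > 0 ⇒ limit active, v_max = 15/2

d=195/8 v_max=15/2 a_max=3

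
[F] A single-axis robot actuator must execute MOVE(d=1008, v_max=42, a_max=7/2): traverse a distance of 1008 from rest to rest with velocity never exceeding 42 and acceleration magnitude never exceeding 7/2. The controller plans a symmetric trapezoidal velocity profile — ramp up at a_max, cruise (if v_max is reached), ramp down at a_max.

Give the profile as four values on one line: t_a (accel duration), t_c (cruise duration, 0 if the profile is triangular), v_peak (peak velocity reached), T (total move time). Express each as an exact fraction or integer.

v_max²/a_max = 42²/(7/2) = 504
1008 ≥ 504 so v_max reached
t_a = 42/(7/2) = 12; v_peak = 42
d_cruise = 1008 − 504 = 504; t_c = 504/42 = 12
T = 2·12 + 12 = 36

t_a=12 t_c=12 v_peak=42 T=36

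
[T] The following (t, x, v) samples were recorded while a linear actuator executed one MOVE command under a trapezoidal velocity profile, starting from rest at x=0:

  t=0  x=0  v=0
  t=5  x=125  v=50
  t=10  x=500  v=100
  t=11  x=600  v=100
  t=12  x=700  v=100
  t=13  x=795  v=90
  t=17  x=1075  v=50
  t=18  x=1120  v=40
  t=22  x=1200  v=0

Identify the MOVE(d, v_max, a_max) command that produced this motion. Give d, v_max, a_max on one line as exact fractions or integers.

final state: t=22, x=1200, v=0 → d = 1200
a_max = (50−0)/(5−0) = 10
max v = 100 over t∈[10,12] → v_max = 100
check: 100·(10+2) = 1200 ✓

d=1200 v_max=100 a_max=10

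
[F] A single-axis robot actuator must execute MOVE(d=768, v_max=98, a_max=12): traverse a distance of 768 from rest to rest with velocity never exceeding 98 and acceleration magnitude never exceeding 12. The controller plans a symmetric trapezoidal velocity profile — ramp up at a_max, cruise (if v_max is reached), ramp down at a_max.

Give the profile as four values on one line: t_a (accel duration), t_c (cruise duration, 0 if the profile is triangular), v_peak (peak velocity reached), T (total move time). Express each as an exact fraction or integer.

t_a=8 t_c=0 v_peak=96 T=16

vₘ²/aₘ = 98²/12 = 2401/3
768 < 2401/3 → triangular
v_peak = √(768·12) = √9216 = 96
t_a = 96/12 = 8; t_c = 0
T = 2·8 = 16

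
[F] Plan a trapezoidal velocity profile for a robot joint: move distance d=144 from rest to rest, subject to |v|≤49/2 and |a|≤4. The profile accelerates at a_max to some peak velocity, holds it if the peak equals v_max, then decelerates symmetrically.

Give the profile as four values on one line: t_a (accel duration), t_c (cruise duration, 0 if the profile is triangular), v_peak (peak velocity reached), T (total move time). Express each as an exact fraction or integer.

t_a=6 t_c=0 v_peak=24 T=12

vₘ²/aₘ = (49/2)²/4 = 2401/16
144 < 2401/16 so t_c = 0
v_peak = √(144·4) = √576 = 24
t_a = 24/4 = 6; t_c = 0
T = 2·6 = 12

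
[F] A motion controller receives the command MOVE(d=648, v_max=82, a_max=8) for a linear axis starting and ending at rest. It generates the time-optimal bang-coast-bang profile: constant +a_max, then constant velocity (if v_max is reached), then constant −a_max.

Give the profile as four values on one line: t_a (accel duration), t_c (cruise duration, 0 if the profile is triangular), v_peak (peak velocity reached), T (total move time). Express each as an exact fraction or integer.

t_a=9 t_c=0 v_peak=72 T=18

v_max²/a_max = 82²/8 = 1681/2
648 < 1681/2 ⇒ no cruise
v_peak = √(648·8) = √5184 = 72
t_a = 72/8 = 9; t_c = 0
T = 2·9 = 18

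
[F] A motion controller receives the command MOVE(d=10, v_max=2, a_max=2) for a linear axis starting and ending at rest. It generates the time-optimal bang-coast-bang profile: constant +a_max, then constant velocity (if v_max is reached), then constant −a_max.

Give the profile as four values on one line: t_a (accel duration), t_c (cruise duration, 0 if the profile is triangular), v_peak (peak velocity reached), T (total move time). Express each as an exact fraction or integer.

vₘ²/aₘ = 2²/2 = 2
10 ≥ 2 so v_max reached
t_a = 2/2 = 1; v_peak = 2
d_cruise = 10 − 2 = 8; t_c = 8/2 = 4
T = 2·1 + 4 = 6

t_a=1 t_c=4 v_peak=2 T=6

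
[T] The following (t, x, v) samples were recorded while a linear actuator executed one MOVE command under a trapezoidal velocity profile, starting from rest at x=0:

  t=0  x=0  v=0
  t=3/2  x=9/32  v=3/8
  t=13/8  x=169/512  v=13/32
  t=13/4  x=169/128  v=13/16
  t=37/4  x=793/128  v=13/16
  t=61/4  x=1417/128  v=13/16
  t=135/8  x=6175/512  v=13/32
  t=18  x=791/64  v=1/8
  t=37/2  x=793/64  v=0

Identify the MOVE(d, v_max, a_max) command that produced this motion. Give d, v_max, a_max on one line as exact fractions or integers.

d=793/64 v_max=13/16 a_max=1/4

final state: t=37/2, x=793/64, v=0 → d = 793/64
a_max = (3/8−0)/(3/2−0) = 1/4
max v = 13/16 over t∈[13/4,61/4] → v_max = 13/16
check: 13/16·(13/4+12) = 793/64 ✓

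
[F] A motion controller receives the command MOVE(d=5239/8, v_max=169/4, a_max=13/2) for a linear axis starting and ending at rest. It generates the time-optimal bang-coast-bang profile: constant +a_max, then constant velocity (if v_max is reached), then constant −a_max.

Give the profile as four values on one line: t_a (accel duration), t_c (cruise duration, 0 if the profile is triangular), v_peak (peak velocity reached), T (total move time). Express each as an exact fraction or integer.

(v_max)²/a_max = (169/4)²/(13/2) = 2197/8
5239/8 ≥ 2197/8 ⇒ cruise phase
t_a = (169/4)/(13/2) = 13/2; v_peak = 169/4
d_cruise = 5239/8 − 2197/8 = 1521/4; t_c = (1521/4)/(169/4) = 9
T = 2·13/2 + 9 = 22

t_a=13/2 t_c=9 v_peak=169/4 T=22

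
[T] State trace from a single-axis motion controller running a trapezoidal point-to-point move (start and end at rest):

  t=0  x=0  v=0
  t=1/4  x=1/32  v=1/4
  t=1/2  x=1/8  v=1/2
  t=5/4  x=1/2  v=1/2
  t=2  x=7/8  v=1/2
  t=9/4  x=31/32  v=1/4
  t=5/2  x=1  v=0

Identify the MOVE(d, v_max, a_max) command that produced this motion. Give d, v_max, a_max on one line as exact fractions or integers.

final state: t=5/2, x=1, v=0 → d = 1
a_max = (1/4−0)/(1/4−0) = 1
max v = 1/2 over t∈[1/2,2] → v_max = 1/2
check: 1/2·(1/2+3/2) = 1 ✓

d=1 v_max=1/2 a_max=1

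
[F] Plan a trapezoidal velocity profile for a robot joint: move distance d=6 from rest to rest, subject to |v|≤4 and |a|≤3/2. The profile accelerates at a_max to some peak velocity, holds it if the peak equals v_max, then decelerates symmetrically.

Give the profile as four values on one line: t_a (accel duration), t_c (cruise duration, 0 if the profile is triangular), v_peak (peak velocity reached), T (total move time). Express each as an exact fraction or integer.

vₘ²/aₘ = 4²/(3/2) = 32/3
6 < 32/3 → triangular
v_peak = √(6·3/2) = √9 = 3
t_a = 3/(3/2) = 2; t_c = 0
T = 2·2 = 4

t_a=2 t_c=0 v_peak=3 T=4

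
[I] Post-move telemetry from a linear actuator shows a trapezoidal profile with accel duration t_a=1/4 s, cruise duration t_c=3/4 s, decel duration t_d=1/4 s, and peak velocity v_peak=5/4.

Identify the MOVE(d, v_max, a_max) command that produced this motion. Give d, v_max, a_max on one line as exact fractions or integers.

d=5/4 v_max=5/4 a_max=5

a_max = (5/4)/(1/4) = 5
d_a = ½·5/4·1/4 = 5/32; d_c = 5/4·3/4 = 15/16
d = 2·5/32 + 15/16 = 5/4
t_c = 3/4 > 0 so v_max = 5/4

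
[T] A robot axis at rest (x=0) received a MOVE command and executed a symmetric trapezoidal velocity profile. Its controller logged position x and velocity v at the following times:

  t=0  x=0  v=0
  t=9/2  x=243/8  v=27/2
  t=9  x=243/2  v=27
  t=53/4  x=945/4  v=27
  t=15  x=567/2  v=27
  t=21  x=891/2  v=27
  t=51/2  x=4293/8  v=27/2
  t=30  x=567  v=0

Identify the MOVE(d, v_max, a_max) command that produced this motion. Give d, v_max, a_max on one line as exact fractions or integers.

final state: t=30, x=567, v=0 → d = 567
a_max = (27/2−0)/(9/2−0) = 3
max v = 27 over t∈[9,21] → v_max = 27
check: 27·(9+12) = 567 ✓

d=567 v_max=27 a_max=3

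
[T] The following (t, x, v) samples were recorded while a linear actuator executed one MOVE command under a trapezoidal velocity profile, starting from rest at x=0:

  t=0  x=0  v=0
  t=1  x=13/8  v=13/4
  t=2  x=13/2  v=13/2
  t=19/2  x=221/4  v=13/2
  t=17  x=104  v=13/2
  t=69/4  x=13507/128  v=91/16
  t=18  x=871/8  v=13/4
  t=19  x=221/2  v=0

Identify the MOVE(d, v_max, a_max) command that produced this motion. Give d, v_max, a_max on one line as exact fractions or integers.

final state: t=19, x=221/2, v=0 → d = 221/2
a_max = (13/4−0)/(1−0) = 13/4
max v = 13/2 over t∈[2,17] → v_max = 13/2
check: 13/2·(2+15) = 221/2 ✓

d=221/2 v_max=13/2 a_max=13/4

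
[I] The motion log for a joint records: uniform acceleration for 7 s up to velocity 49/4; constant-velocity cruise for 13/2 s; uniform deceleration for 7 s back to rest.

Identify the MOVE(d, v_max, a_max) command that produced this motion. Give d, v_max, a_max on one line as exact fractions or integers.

a_max = (49/4)/7 = 7/4
d_a = ½·49/4·7 = 343/8; d_c = 49/4·13/2 = 637/8
d = 2·343/8 + 637/8 = 1323/8
t_c = 13/2 > 0 → v_max = v_peak = 49/4

d=1323/8 v_max=49/4 a_max=7/4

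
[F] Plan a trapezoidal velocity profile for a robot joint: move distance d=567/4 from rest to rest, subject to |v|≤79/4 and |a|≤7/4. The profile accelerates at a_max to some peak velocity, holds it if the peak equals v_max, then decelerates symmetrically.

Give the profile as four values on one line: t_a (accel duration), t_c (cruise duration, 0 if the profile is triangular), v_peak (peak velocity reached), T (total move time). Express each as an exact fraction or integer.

t_a=9 t_c=0 v_peak=63/4 T=18

vₘ²/aₘ = (79/4)²/(7/4) = 6241/28
567/4 < 6241/28 ⇒ no cruise
v_peak = √(567/4·7/4) = √(3969/16) = 63/4
t_a = (63/4)/(7/4) = 9; t_c = 0
T = 2·9 = 18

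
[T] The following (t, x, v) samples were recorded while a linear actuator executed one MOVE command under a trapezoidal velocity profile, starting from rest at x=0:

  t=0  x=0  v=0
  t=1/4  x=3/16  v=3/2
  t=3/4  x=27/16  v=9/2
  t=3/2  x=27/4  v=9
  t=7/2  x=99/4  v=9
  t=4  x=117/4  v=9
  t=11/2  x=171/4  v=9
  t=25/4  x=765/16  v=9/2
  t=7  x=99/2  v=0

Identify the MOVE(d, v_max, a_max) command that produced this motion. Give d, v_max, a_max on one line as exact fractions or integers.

final state: t=7, x=99/2, v=0 → d = 99/2
a_max = (3/2−0)/(1/4−0) = 6
max v = 9 over t∈[3/2,11/2] → v_max = 9
check: 9·(3/2+4) = 99/2 ✓

d=99/2 v_max=9 a_max=6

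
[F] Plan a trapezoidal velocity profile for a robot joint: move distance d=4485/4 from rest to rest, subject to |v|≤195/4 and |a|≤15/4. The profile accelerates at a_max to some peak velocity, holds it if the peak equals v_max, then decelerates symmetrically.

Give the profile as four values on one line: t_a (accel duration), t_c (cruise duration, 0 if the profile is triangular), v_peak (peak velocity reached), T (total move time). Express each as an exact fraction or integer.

vₘ²/aₘ = (195/4)²/(15/4) = 2535/4
4485/4 ≥ 2535/4 → trapezoidal
t_a = (195/4)/(15/4) = 13; v_peak = 195/4
d_cruise = 4485/4 − 2535/4 = 975/2; t_c = (975/2)/(195/4) = 10
T = 2·13 + 10 = 36

t_a=13 t_c=10 v_peak=195/4 T=36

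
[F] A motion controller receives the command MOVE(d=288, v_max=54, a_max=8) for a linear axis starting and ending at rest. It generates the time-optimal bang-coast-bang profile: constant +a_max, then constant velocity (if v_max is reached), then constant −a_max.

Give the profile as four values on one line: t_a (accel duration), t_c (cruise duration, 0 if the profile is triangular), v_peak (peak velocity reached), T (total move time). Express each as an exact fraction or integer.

t_a=6 t_c=0 v_peak=48 T=12

(v_max)²/a_max = 54²/8 = 729/2
288 < 729/2 so t_c = 0
v_peak = √(288·8) = √2304 = 48
t_a = 48/8 = 6; t_c = 0
T = 2·6 = 12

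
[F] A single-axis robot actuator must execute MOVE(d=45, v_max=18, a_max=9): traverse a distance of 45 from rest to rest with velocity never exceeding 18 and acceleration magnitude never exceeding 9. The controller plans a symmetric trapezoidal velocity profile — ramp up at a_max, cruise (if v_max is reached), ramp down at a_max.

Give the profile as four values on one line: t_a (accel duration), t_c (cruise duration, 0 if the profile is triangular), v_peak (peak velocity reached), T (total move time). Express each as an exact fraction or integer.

vₘ²/aₘ = 18²/9 = 36
45 ≥ 36 so v_max reached
t_a = 18/9 = 2; v_peak = 18
d_cruise = 45 − 36 = 9; t_c = 9/18 = 1/2
T = 2·2 + 1/2 = 9/2

t_a=2 t_c=1/2 v_peak=18 T=9/2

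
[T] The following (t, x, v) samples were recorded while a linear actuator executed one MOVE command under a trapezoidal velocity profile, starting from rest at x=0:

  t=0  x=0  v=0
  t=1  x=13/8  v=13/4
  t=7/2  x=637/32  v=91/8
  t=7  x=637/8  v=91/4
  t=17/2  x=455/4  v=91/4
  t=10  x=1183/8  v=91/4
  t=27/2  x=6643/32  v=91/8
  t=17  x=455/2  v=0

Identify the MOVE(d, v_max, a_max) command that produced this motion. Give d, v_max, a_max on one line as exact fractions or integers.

final state: t=17, x=455/2, v=0 → d = 455/2
a_max = (13/4−0)/(1−0) = 13/4
max v = 91/4 over t∈[7,10] → v_max = 91/4
check: 91/4·(7+3) = 455/2 ✓

d=455/2 v_max=91/4 a_max=13/4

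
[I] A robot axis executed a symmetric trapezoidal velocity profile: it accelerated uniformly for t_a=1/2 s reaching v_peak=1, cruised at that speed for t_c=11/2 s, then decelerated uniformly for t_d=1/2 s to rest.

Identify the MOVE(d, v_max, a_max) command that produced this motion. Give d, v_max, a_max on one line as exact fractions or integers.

d=6 v_max=1 a_max=2

a_max = 1/(1/2) = 2
d_a = ½·1·1/2 = 1/4; d_c = 1·11/2 = 11/2
d = 2·1/4 + 11/2 = 6
t_c = 11/2 > 0 so v_max = 1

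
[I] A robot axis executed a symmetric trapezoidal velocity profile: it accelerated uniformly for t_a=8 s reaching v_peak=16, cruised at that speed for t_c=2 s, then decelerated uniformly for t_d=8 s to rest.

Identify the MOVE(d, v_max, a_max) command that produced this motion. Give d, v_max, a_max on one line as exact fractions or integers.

d=160 v_max=16 a_max=2

a_max = 16/8 = 2
d_a = ½·16·8 = 64; d_c = 16·2 = 32
d = 2·64 + 32 = 160
t_c = 2 > 0 so v_max = 16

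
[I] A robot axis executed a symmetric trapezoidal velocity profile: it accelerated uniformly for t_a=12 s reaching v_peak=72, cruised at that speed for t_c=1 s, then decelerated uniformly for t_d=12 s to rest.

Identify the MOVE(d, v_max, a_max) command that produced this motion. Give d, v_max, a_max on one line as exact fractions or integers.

d=936 v_max=72 a_max=6

a_max = 72/12 = 6
d_a = ½·72·12 = 432; d_c = 72·1 = 72
d = 2·432 + 72 = 936
t_c = 1 > 0 so v_max = 72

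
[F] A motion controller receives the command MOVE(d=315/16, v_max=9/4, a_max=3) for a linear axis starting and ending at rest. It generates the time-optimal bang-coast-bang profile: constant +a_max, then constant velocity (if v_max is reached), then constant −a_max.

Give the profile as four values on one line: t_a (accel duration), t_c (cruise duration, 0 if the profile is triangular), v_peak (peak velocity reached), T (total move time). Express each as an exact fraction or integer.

(v_max)²/a_max = (9/4)²/3 = 27/16
315/16 ≥ 27/16 → trapezoidal
t_a = (9/4)/3 = 3/4; v_peak = 9/4
d_cruise = 315/16 − 27/16 = 18; t_c = 18/(9/4) = 8
T = 2·3/4 + 8 = 19/2

t_a=3/4 t_c=8 v_peak=9/4 T=19/2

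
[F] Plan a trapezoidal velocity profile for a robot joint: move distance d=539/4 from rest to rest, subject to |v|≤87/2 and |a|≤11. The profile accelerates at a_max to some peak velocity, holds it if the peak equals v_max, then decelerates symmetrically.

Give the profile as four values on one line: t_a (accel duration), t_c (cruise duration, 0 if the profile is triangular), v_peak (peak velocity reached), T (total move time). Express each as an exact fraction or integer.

v_max²/a_max = (87/2)²/11 = 7569/44
539/4 < 7569/44 so t_c = 0
v_peak = √(539/4·11) = √(5929/4) = 77/2
t_a = (77/2)/11 = 7/2; t_c = 0
T = 2·7/2 = 7

t_a=7/2 t_c=0 v_peak=77/2 T=7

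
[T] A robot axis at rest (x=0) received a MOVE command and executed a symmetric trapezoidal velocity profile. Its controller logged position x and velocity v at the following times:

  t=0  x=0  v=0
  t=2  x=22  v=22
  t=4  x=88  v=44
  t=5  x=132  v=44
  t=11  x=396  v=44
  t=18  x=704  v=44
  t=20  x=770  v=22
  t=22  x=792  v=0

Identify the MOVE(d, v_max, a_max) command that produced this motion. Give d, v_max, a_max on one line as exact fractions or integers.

final state: t=22, x=792, v=0 → d = 792
a_max = (22−0)/(2−0) = 11
max v = 44 over t∈[4,18] → v_max = 44
check: 44·(4+14) = 792 ✓

d=792 v_max=44 a_max=11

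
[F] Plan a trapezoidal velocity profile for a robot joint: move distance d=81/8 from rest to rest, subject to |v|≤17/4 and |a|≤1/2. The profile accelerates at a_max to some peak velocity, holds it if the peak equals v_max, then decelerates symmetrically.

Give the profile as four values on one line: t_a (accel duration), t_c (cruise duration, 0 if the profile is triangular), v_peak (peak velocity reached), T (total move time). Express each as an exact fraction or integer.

(v_max)²/a_max = (17/4)²/(1/2) = 289/8
81/8 < 289/8 → triangular
v_peak = √(81/8·1/2) = √(81/16) = 9/4
t_a = (9/4)/(1/2) = 9/2; t_c = 0
T = 2·9/2 = 9

t_a=9/2 t_c=0 v_peak=9/4 T=9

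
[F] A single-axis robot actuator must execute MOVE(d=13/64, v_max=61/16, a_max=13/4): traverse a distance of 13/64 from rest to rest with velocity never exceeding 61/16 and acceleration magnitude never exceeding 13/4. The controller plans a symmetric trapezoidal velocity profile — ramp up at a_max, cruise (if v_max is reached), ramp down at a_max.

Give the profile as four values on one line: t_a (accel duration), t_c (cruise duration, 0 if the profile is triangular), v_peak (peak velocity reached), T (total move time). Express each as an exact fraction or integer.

t_a=1/4 t_c=0 v_peak=13/16 T=1/2

vₘ²/aₘ = (61/16)²/(13/4) = 3721/832
13/64 < 3721/832 → triangular
v_peak = √(13/64·13/4) = √(169/256) = 13/16
t_a = (13/16)/(13/4) = 1/4; t_c = 0
T = 2·1/4 = 1/2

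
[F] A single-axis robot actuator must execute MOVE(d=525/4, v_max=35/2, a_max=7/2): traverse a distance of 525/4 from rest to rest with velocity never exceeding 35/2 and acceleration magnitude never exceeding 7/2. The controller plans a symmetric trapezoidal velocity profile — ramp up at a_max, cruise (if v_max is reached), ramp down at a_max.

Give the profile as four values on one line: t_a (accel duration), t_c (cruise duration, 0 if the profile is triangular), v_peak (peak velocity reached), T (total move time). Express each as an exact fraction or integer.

t_a=5 t_c=5/2 v_peak=35/2 T=25/2

vₘ²/aₘ = (35/2)²/(7/2) = 175/2
525/4 ≥ 175/2 ⇒ cruise phase
t_a = (35/2)/(7/2) = 5; v_peak = 35/2
d_cruise = 525/4 − 175/2 = 175/4; t_c = (175/4)/(35/2) = 5/2
T = 2·5 + 5/2 = 25/2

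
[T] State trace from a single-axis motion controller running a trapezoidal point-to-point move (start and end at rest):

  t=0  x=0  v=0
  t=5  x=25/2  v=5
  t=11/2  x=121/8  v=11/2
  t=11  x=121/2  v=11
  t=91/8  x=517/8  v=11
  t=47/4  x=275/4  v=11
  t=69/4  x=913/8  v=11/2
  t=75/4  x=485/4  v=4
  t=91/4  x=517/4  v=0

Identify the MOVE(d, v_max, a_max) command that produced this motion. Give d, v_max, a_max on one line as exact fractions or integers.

d=517/4 v_max=11 a_max=1

final state: t=91/4, x=517/4, v=0 → d = 517/4
a_max = (5−0)/(5−0) = 1
max v = 11 over t∈[11,47/4] → v_max = 11
check: 11·(11+3/4) = 517/4 ✓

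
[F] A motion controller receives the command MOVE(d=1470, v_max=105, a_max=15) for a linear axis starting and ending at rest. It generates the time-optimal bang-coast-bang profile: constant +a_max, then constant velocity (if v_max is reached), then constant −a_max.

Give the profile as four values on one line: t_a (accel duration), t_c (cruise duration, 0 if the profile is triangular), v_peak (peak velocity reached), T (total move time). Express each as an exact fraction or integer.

vₘ²/aₘ = 105²/15 = 735
1470 ≥ 735 so v_max reached
t_a = 105/15 = 7; v_peak = 105
d_cruise = 1470 − 735 = 735; t_c = 735/105 = 7
T = 2·7 + 7 = 21

t_a=7 t_c=7 v_peak=105 T=21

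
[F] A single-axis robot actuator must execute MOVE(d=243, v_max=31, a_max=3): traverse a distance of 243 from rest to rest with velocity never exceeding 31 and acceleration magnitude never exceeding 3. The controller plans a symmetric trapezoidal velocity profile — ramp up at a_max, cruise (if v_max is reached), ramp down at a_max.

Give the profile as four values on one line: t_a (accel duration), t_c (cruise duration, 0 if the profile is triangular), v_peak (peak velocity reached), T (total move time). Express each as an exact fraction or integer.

(v_max)²/a_max = 31²/3 = 961/3
243 < 961/3 so t_c = 0
v_peak = √(243·3) = √729 = 27
t_a = 27/3 = 9; t_c = 0
T = 2·9 = 18

t_a=9 t_c=0 v_peak=27 T=18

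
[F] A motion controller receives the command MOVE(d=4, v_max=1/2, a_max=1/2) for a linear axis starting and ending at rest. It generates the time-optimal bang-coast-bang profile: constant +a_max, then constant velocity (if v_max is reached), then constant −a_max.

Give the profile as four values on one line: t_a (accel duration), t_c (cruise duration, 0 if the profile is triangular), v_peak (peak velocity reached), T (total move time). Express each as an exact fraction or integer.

v_max²/a_max = (1/2)²/(1/2) = 1/2
4 ≥ 1/2 → trapezoidal
t_a = (1/2)/(1/2) = 1; v_peak = 1/2
d_cruise = 4 − 1/2 = 7/2; t_c = (7/2)/(1/2) = 7
T = 2·1 + 7 = 9

t_a=1 t_c=7 v_peak=1/2 T=9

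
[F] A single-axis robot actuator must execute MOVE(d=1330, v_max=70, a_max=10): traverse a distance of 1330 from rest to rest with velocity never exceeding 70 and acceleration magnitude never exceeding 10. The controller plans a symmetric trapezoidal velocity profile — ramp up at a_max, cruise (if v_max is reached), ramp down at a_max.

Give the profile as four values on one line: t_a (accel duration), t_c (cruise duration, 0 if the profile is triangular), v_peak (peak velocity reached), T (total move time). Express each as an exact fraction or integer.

v_max²/a_max = 70²/10 = 490
1330 ≥ 490 so v_max reached
t_a = 70/10 = 7; v_peak = 70
d_cruise = 1330 − 490 = 840; t_c = 840/70 = 12
T = 2·7 + 12 = 26

t_a=7 t_c=12 v_peak=70 T=26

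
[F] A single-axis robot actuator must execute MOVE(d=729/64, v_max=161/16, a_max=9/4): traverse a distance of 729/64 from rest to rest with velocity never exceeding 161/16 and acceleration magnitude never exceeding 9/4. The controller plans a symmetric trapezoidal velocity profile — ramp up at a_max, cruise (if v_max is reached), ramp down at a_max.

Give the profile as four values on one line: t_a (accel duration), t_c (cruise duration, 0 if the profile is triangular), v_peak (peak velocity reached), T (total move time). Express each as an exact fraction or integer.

v_max²/a_max = (161/16)²/(9/4) = 25921/576
729/64 < 25921/576 → triangular
v_peak = √(729/64·9/4) = √(6561/256) = 81/16
t_a = (81/16)/(9/4) = 9/4; t_c = 0
T = 2·9/4 = 9/2

t_a=9/4 t_c=0 v_peak=81/16 T=9/2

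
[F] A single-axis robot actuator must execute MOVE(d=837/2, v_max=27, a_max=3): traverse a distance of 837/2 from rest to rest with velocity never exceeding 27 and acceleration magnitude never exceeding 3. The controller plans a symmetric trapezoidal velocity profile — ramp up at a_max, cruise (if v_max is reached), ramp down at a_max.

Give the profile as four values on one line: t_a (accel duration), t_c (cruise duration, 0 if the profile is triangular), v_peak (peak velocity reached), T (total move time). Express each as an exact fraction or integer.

(v_max)²/a_max = 27²/3 = 243
837/2 ≥ 243 ⇒ cruise phase
t_a = 27/3 = 9; v_peak = 27
d_cruise = 837/2 − 243 = 351/2; t_c = (351/2)/27 = 13/2
T = 2·9 + 13/2 = 49/2

t_a=9 t_c=13/2 v_peak=27 T=49/2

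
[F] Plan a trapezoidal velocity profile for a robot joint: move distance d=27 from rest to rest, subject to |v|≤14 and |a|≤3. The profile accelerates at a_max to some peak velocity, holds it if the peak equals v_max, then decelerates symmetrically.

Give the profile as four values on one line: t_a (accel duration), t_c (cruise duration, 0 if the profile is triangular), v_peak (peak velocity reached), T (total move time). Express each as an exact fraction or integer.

t_a=3 t_c=0 v_peak=9 T=6

(v_max)²/a_max = 14²/3 = 196/3
27 < 196/3 so t_c = 0
v_peak = √(27·3) = √81 = 9
t_a = 9/3 = 3; t_c = 0
T = 2·3 = 6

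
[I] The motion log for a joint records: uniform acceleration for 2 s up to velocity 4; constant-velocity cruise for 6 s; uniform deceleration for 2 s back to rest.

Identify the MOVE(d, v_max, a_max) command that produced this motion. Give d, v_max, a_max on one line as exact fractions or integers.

d=32 v_max=4 a_max=2

a_max = 4/2 = 2
d_a = ½·4·2 = 4; d_c = 4·6 = 24
d = 2·4 + 24 = 32
t_c = 6 > 0 ⇒ limit active, v_max = 4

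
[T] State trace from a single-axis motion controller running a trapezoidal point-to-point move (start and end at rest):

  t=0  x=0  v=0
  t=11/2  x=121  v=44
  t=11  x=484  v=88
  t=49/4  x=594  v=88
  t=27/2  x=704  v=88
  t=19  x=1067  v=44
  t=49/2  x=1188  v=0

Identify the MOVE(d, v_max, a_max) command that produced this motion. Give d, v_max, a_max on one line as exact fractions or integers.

final state: t=49/2, x=1188, v=0 → d = 1188
a_max = (44−0)/(11/2−0) = 8
max v = 88 over t∈[11,27/2] → v_max = 88
check: 88·(11+5/2) = 1188 ✓

d=1188 v_max=88 a_max=8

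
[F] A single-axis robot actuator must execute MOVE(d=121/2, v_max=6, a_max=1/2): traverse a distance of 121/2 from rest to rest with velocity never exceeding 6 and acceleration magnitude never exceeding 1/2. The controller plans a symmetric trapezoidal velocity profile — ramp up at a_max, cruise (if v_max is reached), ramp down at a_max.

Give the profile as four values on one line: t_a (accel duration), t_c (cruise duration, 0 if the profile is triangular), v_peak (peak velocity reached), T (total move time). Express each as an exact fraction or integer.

t_a=11 t_c=0 v_peak=11/2 T=22

v_max²/a_max = 6²/(1/2) = 72
121/2 < 72 so t_c = 0
v_peak = √(121/2·1/2) = √(121/4) = 11/2
t_a = (11/2)/(1/2) = 11; t_c = 0
T = 2·11 = 22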